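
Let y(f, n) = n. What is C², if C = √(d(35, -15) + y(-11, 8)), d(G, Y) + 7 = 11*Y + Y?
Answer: -179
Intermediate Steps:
d(G, Y) = -7 + 12*Y (d(G, Y) = -7 + (11*Y + Y) = -7 + 12*Y)
C = I*√179 (C = √((-7 + 12*(-15)) + 8) = √((-7 - 180) + 8) = √(-187 + 8) = √(-179) = I*√179 ≈ 13.379*I)
C² = (I*√179)² = -179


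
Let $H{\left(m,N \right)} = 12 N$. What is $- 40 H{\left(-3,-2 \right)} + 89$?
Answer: $1049$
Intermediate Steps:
$- 40 H{\left(-3,-2 \right)} + 89 = - 40 \cdot 12 \left(-2\right) + 89 = \left(-40\right) \left(-24\right) + 89 = 960 + 89 = 1049$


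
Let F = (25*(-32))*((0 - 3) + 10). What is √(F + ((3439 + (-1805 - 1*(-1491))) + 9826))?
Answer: √7351 ≈ 85.738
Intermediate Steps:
F = -5600 (F = -800*(-3 + 10) = -800*7 = -5600)
√(F + ((3439 + (-1805 - 1*(-1491))) + 9826)) = √(-5600 + ((3439 + (-1805 - 1*(-1491))) + 9826)) = √(-5600 + ((3439 + (-1805 + 1491)) + 9826)) = √(-5600 + ((3439 - 314) + 9826)) = √(-5600 + (3125 + 9826)) = √(-5600 + 12951) = √7351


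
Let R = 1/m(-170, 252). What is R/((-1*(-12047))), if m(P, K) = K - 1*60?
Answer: 1/2313024 ≈ 4.3233e-7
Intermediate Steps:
m(P, K) = -60 + K (m(P, K) = K - 60 = -60 + K)
R = 1/192 (R = 1/(-60 + 252) = 1/192 ≈ 0.0052083)
R/((-1*(-12047))) = 1/(192*((-1*(-12047)))) = (1/192)/12047 = (1/192)*(1/12047) = 1/2313024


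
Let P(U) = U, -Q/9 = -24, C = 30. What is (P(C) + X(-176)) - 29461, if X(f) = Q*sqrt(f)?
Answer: -29431 + 864*I*sqrt(11) ≈ -29431.0 + 2865.6*I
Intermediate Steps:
Q = 216 (Q = -9*(-24) = 216)
X(f) = 216*sqrt(f)
(P(C) + X(-176)) - 29461 = (30 + 216*sqrt(-176)) - 29461 = (30 + 216*(4*I*sqrt(11))) - 29461 = (30 + 864*I*sqrt(11)) - 29461 = -29431 + 864*I*sqrt(11)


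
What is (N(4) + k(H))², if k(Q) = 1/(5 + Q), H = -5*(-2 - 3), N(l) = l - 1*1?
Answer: 8281/900 ≈ 9.2011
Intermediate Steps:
N(l) = -1 + l (N(l) = l - 1 = -1 + l)
H = 25 (H = -5*(-5) = 25)
(N(4) + k(H))² = ((-1 + 4) + 1/(5 + 25))² = (3 + 1/30)² = (91/30)² = 8281/900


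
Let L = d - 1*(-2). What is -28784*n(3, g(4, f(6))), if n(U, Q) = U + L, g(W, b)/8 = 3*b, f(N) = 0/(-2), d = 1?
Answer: -172704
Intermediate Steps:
f(N) = 0 (f(N) = 0*(-1/2) = 0)
g(W, b) = 24*b (g(W, b) = 8*(3*b) = 24*b)
L = 3 (L = 1 - 1*(-2) = 1 + 2 = 3)
n(U, Q) = 3 + U (n(U, Q) = U + 3 = 3 + U)
-28784*n(3, g(4, f(6))) = -28784*(3 + 3) = -28784*6 = -172704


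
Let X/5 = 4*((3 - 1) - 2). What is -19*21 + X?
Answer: -399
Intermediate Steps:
X = 0 (X = 5*(4*((3 - 1) - 2)) = 5*(4*(2 - 2)) = 5*(4*0) = 5*0 = 0)
-19*21 + X = -19*21 + 0 = -399 + 0 = -399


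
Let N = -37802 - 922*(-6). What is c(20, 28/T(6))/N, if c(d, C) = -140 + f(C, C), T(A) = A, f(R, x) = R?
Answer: 29/6915 ≈ 0.0041938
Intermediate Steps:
N = -32270 (N = -37802 - 1*(-5532) = -37802 + 5532 = -32270)
c(d, C) = -140 + C
c(20, 28/T(6))/N = (-140 + 28/6)/(-32270) = (-140 + 28*(⅙))*(-1/32270) = (-140 + 14/3)*(-1/32270) = -406/3*(-1/32270) = 29/6915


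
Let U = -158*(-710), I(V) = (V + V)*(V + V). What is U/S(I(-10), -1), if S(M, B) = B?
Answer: -112180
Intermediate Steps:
I(V) = 4*V² (I(V) = (2*V)*(2*V) = 4*V²)
U = 112180
U/S(I(-10), -1) = 112180/(-1) = 112180*(-1) = -112180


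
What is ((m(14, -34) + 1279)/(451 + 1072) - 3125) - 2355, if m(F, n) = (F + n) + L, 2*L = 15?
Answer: -16689547/3046 ≈ -5479.2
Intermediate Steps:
L = 15/2 (L = (1/2)*15 = 15/2 ≈ 7.5000)
m(F, n) = 15/2 + F + n (m(F, n) = (F + n) + 15/2 = 15/2 + F + n)
((m(14, -34) + 1279)/(451 + 1072) - 3125) - 2355 = (((15/2 + 14 - 34) + 1279)/(451 + 1072) - 3125) - 2355 = ((-25/2 + 1279)/1523 - 3125) - 2355 = ((2533/2)*(1/1523) - 3125) - 2355 = (2533/3046 - 3125) - 2355 = -9516217/3046 - 2355 = -16689547/3046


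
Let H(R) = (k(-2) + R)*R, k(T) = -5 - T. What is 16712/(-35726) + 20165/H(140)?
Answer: 39987863/68522468 ≈ 0.58357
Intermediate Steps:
H(R) = R*(-3 + R) (H(R) = ((-5 - 1*(-2)) + R)*R = ((-5 + 2) + R)*R = (-3 + R)*R = R*(-3 + R))
16712/(-35726) + 20165/H(140) = 16712/(-35726) + 20165/((140*(-3 + 140))) = 16712*(-1/35726) + 20165/((140*137)) = -8356/17863 + 20165/19180 = -8356/17863 + 20165*(1/19180) = -8356/17863 + 4033/3836 = 39987863/68522468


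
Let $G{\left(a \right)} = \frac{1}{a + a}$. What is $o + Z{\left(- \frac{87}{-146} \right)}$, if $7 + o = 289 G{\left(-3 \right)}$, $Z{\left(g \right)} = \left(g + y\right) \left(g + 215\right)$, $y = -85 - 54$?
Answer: $- \frac{1911695015}{63948} \approx -29895.0$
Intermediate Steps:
$y = -139$
$Z{\left(g \right)} = \left(-139 + g\right) \left(215 + g\right)$ ($Z{\left(g \right)} = \left(g - 139\right) \left(g + 215\right) = \left(-139 + g\right) \left(215 + g\right)$)
$G{\left(a \right)} = \frac{1}{2 a}$
$o = - \frac{331}{6}$ ($o = -7 + 289 \frac{1}{2 \left(-3\right)} = -7 + 289 \cdot \frac{1}{2} \left(- \frac{1}{3}\right) = -7 + 289 \left(- \frac{1}{6}\right) = -7 - \frac{289}{6} = - \frac{331}{6} \approx -55.167$)
$o + Z{\left(- \frac{87}{-146} \right)} = - \frac{331}{6} + \left(-29885 + \left(- \frac{87}{-146}\right)^{2} + 76 \left(- \frac{87}{-146}\right)\right) = - \frac{331}{6} + \left(-29885 + \left(\left(-87\right) \left(- \frac{1}{146}\right)\right)^{2} + 76 \left(\left(-87\right) \left(- \frac{1}{146}\right)\right)\right) = - \frac{331}{6} + \left(-29885 + \left(\frac{87}{146}\right)^{2} + 76 \cdot \frac{87}{146}\right) = - \frac{331}{6} + \left(-29885 + \frac{7569}{21316} + \frac{3306}{73}\right) = - \frac{331}{6} - \frac{636055739}{21316} = - \frac{1911695015}{63948}$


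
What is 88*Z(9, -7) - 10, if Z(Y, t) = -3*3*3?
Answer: -2386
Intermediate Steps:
Z(Y, t) = -27 (Z(Y, t) = -9*3 = -27)
88*Z(9, -7) - 10 = 88*(-27) - 10 = -2376 - 10 = -2386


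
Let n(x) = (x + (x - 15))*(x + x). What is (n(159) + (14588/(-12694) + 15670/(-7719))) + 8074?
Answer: 5116032299128/48992493 ≈ 1.0442e+5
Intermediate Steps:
n(x) = 2*x*(-15 + 2*x) (n(x) = (x + (-15 + x))*(2*x) = (-15 + 2*x)*(2*x) = 2*x*(-15 + 2*x))
(n(159) + (14588/(-12694) + 15670/(-7719))) + 8074 = (2*159*(-15 + 2*159) + (14588/(-12694) + 15670/(-7719))) + 8074 = (2*159*(-15 + 318) + (14588*(-1/12694) + 15670*(-1/7719))) + 8074 = (2*159*303 + (-7294/6347 - 15670/7719)) + 8074 = (96354 - 155759876/48992493) + 8074 = 4720466910646/48992493 + 8074 = 5116032299128/48992493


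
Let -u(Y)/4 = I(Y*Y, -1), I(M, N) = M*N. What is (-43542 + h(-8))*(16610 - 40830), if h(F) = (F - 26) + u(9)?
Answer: 1047563440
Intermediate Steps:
u(Y) = 4*Y**2 (u(Y) = -4*Y*Y*(-1) = -4*Y**2*(-1) = -(-4)*Y**2 = 4*Y**2)
h(F) = 298 + F (h(F) = (F - 26) + 4*9**2 = (-26 + F) + 4*81 = (-26 + F) + 324 = 298 + F)
(-43542 + h(-8))*(16610 - 40830) = (-43542 + (298 - 8))*(16610 - 40830) = (-43542 + 290)*(-24220) = -43252*(-24220) = 1047563440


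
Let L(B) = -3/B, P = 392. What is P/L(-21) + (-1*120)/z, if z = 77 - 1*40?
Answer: 101408/37 ≈ 2740.8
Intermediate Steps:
z = 37 (z = 77 - 40 = 37)
P/L(-21) + (-1*120)/z = 392/((-3/(-21))) - 1*120/37 = 392/((-3*(-1/21))) - 120*1/37 = 392/(⅐) - 120/37 = 392*7 - 120/37 = 2744 - 120/37 = 101408/37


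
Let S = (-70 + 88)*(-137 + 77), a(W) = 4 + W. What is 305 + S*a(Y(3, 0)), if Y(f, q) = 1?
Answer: -5095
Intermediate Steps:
S = -1080 (S = 18*(-60) = -1080)
305 + S*a(Y(3, 0)) = 305 - 1080*(4 + 1) = 305 - 1080*5 = 305 - 5400 = -5095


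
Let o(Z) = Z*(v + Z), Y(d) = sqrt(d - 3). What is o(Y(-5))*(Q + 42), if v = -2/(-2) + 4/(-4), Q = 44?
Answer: -688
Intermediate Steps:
v = 0 (v = -2*(-1/2) + 4*(-1/4) = 1 - 1 = 0)
Y(d) = sqrt(-3 + d)
o(Z) = Z**2 (o(Z) = Z*(0 + Z) = Z*Z = Z**2)
o(Y(-5))*(Q + 42) = (sqrt(-3 - 5))**2*(44 + 42) = (sqrt(-8))**2*86 = (2*I*sqrt(2))**2*86 = -8*86 = -688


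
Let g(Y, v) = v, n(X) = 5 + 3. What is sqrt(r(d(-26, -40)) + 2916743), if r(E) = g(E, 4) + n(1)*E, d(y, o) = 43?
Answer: sqrt(2917091) ≈ 1707.9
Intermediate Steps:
n(X) = 8
r(E) = 4 + 8*E
sqrt(r(d(-26, -40)) + 2916743) = sqrt((4 + 8*43) + 2916743) = sqrt((4 + 344) + 2916743) = sqrt(348 + 2916743) = sqrt(2917091)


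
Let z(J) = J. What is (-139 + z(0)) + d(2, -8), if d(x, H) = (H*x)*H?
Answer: -11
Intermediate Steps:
d(x, H) = x*H²
(-139 + z(0)) + d(2, -8) = (-139 + 0) + 2*(-8)² = -139 + 2*64 = -139 + 128 = -11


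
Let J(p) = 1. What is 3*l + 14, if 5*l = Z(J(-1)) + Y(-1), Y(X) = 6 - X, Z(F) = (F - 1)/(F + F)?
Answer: 91/5 ≈ 18.200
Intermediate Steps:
Z(F) = (-1 + F)/(2*F) (Z(F) = (-1 + F)/((2*F)) = (-1 + F)*(1/(2*F)) = (-1 + F)/(2*F))
l = 7/5 (l = ((½)*(-1 + 1)/1 + (6 - 1*(-1)))/5 = ((½)*1*0 + (6 + 1))/5 = (0 + 7)/5 = (⅕)*7 = 7/5 ≈ 1.4000)
3*l + 14 = 3*(7/5) + 14 = 21/5 + 14 = 91/5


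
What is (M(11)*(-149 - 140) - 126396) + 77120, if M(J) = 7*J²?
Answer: -294059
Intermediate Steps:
(M(11)*(-149 - 140) - 126396) + 77120 = ((7*11²)*(-149 - 140) - 126396) + 77120 = ((7*121)*(-289) - 126396) + 77120 = (847*(-289) - 126396) + 77120 = (-244783 - 126396) + 77120 = -371179 + 77120 = -294059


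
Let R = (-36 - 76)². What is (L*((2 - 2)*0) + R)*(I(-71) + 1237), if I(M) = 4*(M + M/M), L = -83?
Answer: 12004608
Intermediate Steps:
R = 12544 (R = (-112)² = 12544)
I(M) = 4 + 4*M (I(M) = 4*(M + 1) = 4*(1 + M) = 4 + 4*M)
(L*((2 - 2)*0) + R)*(I(-71) + 1237) = (-83*(2 - 2)*0 + 12544)*((4 + 4*(-71)) + 1237) = (-0*0 + 12544)*((4 - 284) + 1237) = (-83*0 + 12544)*(-280 + 1237) = (0 + 12544)*957 = 12544*957 = 12004608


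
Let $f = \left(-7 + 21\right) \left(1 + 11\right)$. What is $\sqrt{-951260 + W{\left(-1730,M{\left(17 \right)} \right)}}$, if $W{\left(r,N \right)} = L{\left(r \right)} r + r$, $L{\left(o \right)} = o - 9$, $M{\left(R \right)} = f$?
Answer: $2 \sqrt{513870} \approx 1433.7$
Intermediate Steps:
$f = 168$ ($f = 14 \cdot 12 = 168$)
$M{\left(R \right)} = 168$
$L{\left(o \right)} = -9 + o$
$W{\left(r,N \right)} = r + r \left(-9 + r\right)$ ($W{\left(r,N \right)} = \left(-9 + r\right) r + r = r \left(-9 + r\right) + r = r + r \left(-9 + r\right)$)
$\sqrt{-951260 + W{\left(-1730,M{\left(17 \right)} \right)}} = \sqrt{-951260 - 1730 \left(-8 - 1730\right)} = \sqrt{-951260 - -3006740} = \sqrt{-951260 + 3006740} = \sqrt{2055480} = 2 \sqrt{513870}$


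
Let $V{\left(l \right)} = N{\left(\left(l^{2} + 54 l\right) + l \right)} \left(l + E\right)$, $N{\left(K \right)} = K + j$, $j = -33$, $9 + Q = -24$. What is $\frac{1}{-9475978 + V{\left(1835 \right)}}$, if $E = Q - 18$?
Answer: $\frac{1}{6177644750} \approx 1.6187 \cdot 10^{-10}$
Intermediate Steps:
$Q = -33$ ($Q = -9 - 24 = -33$)
$N{\left(K \right)} = -33 + K$ ($N{\left(K \right)} = K - 33 = -33 + K$)
$E = -51$ ($E = -33 - 18 = -51$)
$V{\left(l \right)} = \left(-51 + l\right) \left(-33 + l^{2} + 55 l\right)$ ($V{\left(l \right)} = \left(-33 + \left(\left(l^{2} + 54 l\right) + l\right)\right) \left(l - 51\right) = \left(-33 + \left(l^{2} + 55 l\right)\right) \left(-51 + l\right) = \left(-33 + l^{2} + 55 l\right) \left(-51 + l\right) = \left(-51 + l\right) \left(-33 + l^{2} + 55 l\right)$)
$\frac{1}{-9475978 + V{\left(1835 \right)}} = \frac{1}{-9475978 + \left(-51 + 1835\right) \left(-33 + 1835 \left(55 + 1835\right)\right)} = \frac{1}{-9475978 + 1784 \left(-33 + 1835 \cdot 1890\right)} = \frac{1}{-9475978 + 1784 \left(-33 + 3468150\right)} = \frac{1}{-9475978 + 1784 \cdot 3468117} = \frac{1}{-9475978 + 6187120728} = \frac{1}{6177644750}$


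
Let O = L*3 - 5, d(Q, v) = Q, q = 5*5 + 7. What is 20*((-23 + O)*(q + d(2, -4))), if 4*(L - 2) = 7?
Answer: -11390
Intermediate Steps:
L = 15/4 (L = 2 + (¼)*7 = 2 + 7/4 = 15/4 ≈ 3.7500)
q = 32 (q = 25 + 7 = 32)
O = 25/4 (O = (15/4)*3 - 5 = 45/4 - 5 = 25/4 ≈ 6.2500)
20*((-23 + O)*(q + d(2, -4))) = 20*((-23 + 25/4)*(32 + 2)) = 20*(-67/4*34) = 20*(-1139/2) = -11390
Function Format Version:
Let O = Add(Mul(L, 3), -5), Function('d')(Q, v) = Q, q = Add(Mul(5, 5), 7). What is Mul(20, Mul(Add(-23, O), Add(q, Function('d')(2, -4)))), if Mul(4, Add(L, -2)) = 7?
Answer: -11390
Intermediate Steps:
L = Rational(15, 4) (L = Add(2, Mul(Rational(1, 4), 7)) = Add(2, Rational(7, 4)) = Rational(15, 4) ≈ 3.7500)
q = 32 (q = Add(25, 7) = 32)
O = Rational(25, 4) (O = Add(Mul(Rational(15, 4), 3), -5) = Add(Rational(45, 4), -5) = Rational(25, 4) ≈ 6.2500)
Mul(20, Mul(Add(-23, O), Add(q, Function('d')(2, -4)))) = Mul(20, Mul(Add(-23, Rational(25, 4)), Add(32, 2))) = Mul(20, Mul(Rational(-67, 4), 34)) = Mul(20, Rational(-1139, 2)) = -11390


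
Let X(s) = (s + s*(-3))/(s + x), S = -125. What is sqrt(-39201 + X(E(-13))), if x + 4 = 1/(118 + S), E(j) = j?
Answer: I*sqrt(35282265)/30 ≈ 198.0*I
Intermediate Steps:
x = -29/7 (x = -4 + 1/(118 - 125) = -4 + 1/(-7) = -4 - 1/7 = -29/7 ≈ -4.1429)
X(s) = -2*s/(-29/7 + s) (X(s) = (s + s*(-3))/(s - 29/7) = (s - 3*s)/(-29/7 + s) = (-2*s)/(-29/7 + s) = -2*s/(-29/7 + s))
sqrt(-39201 + X(E(-13))) = sqrt(-39201 - 14*(-13)/(-29 + 7*(-13))) = sqrt(-39201 - 14*(-13)/(-29 - 91)) = sqrt(-39201 - 14*(-13)/(-120)) = sqrt(-39201 - 14*(-13)*(-1/120)) = sqrt(-39201 - 91/60) = sqrt(-2352151/60) = I*sqrt(35282265)/30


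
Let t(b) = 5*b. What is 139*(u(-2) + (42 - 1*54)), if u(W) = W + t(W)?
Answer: -3336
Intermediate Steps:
u(W) = 6*W (u(W) = W + 5*W = 6*W)
139*(u(-2) + (42 - 1*54)) = 139*(6*(-2) + (42 - 1*54)) = 139*(-12 + (42 - 54)) = 139*(-12 - 12) = 139*(-24) = -3336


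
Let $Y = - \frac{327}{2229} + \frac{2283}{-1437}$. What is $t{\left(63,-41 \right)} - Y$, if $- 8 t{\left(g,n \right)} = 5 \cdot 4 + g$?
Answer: $- \frac{24598379}{2847176} \approx -8.6396$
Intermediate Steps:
$Y = - \frac{617634}{355897}$ ($Y = \left(-327\right) \frac{1}{2229} + 2283 \left(- \frac{1}{1437}\right) = - \frac{109}{743} - \frac{761}{479} = - \frac{617634}{355897} \approx -1.7354$)
$t{\left(g,n \right)} = - \frac{5}{2} - \frac{g}{8}$ ($t{\left(g,n \right)} = - \frac{5 \cdot 4 + g}{8} = - \frac{20 + g}{8} = - \frac{5}{2} - \frac{g}{8}$)
$t{\left(63,-41 \right)} - Y = \left(- \frac{5}{2} - \frac{63}{8}\right) - - \frac{617634}{355897} = \left(- \frac{5}{2} - \frac{63}{8}\right) + \frac{617634}{355897} = - \frac{83}{8} + \frac{617634}{355897} = - \frac{24598379}{2847176}$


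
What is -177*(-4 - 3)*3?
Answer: 3717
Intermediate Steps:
-177*(-4 - 3)*3 = -(-1239)*3 = -177*(-21) = 3717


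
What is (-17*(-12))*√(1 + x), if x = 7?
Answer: 408*√2 ≈ 577.00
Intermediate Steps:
(-17*(-12))*√(1 + x) = (-17*(-12))*√(1 + 7) = 204*√8 = 204*(2*√2) = 408*√2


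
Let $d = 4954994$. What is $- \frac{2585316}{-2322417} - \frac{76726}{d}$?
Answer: $\frac{2105339250227}{1917927050083} \approx 1.0977$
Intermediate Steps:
$- \frac{2585316}{-2322417} - \frac{76726}{d} = - \frac{2585316}{-2322417} - \frac{76726}{4954994} = \left(-2585316\right) \left(- \frac{1}{2322417}\right) - \frac{38363}{2477497} = \frac{861772}{774139} - \frac{38363}{2477497} = \frac{2105339250227}{1917927050083}$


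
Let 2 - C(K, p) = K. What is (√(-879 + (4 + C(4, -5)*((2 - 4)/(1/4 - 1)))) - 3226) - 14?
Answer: -3240 + I*√7923/3 ≈ -3240.0 + 29.67*I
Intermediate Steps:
C(K, p) = 2 - K
(√(-879 + (4 + C(4, -5)*((2 - 4)/(1/4 - 1)))) - 3226) - 14 = (√(-879 + (4 + (2 - 1*4)*((2 - 4)/(1/4 - 1)))) - 3226) - 14 = (√(-879 + (4 + (2 - 4)*(-2/(¼ - 1)))) - 3226) - 14 = (√(-879 + (4 - (-4)/(-¾))) - 3226) - 14 = (√(-879 + (4 - (-4)*(-4)/3)) - 3226) - 14 = (√(-879 + (4 - 2*8/3)) - 3226) - 14 = (√(-879 + (4 - 16/3)) - 3226) - 14 = (√(-879 - 4/3) - 3226) - 14 = (√(-2641/3) - 3226) - 14 = (I*√7923/3 - 3226) - 14 = (-3226 + I*√7923/3) - 14 = -3240 + I*√7923/3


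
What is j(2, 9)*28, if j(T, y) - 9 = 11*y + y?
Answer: 3276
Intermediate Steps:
j(T, y) = 9 + 12*y (j(T, y) = 9 + (11*y + y) = 9 + 12*y)
j(2, 9)*28 = (9 + 12*9)*28 = (9 + 108)*28 = 117*28 = 3276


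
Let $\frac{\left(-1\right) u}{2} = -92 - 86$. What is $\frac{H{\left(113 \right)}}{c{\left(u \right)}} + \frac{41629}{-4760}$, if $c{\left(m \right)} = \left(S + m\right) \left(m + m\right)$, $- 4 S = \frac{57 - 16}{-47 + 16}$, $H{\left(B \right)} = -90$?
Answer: $- \frac{4677463591}{534815240} \approx -8.7459$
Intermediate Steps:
$u = 356$ ($u = - 2 \left(-92 - 86\right) = \left(-2\right) \left(-178\right) = 356$)
$S = \frac{41}{124}$ ($S = - \frac{\left(57 - 16\right) \frac{1}{-47 + 16}}{4} = - \frac{41 \frac{1}{-31}}{4} = - \frac{41 \left(- \frac{1}{31}\right)}{4} = \left(- \frac{1}{4}\right) \left(- \frac{41}{31}\right) = \frac{41}{124} \approx 0.33065$)
$c{\left(m \right)} = 2 m \left(\frac{41}{124} + m\right)$ ($c{\left(m \right)} = \left(\frac{41}{124} + m\right) \left(m + m\right) = \left(\frac{41}{124} + m\right) 2 m = 2 m \left(\frac{41}{124} + m\right)$)
$\frac{H{\left(113 \right)}}{c{\left(u \right)}} + \frac{41629}{-4760} = - \frac{90}{\frac{1}{62} \cdot 356 \left(41 + 124 \cdot 356\right)} + \frac{41629}{-4760} = - \frac{90}{\frac{1}{62} \cdot 356 \left(41 + 44144\right)} + 41629 \left(- \frac{1}{4760}\right) = - \frac{90}{\frac{1}{62} \cdot 356 \cdot 44185} - \frac{5947}{680} = - \frac{90}{\frac{7864930}{31}} - \frac{5947}{680} = \left(-90\right) \frac{31}{7864930} - \frac{5947}{680} = - \frac{279}{786493} - \frac{5947}{680} = - \frac{4677463591}{534815240}$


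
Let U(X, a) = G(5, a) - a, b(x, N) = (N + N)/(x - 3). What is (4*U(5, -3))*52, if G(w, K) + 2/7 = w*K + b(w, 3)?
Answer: -13520/7 ≈ -1931.4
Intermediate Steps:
b(x, N) = 2*N/(-3 + x) (b(x, N) = (2*N)/(-3 + x) = 2*N/(-3 + x))
G(w, K) = -2/7 + 6/(-3 + w) + K*w (G(w, K) = -2/7 + (w*K + 2*3/(-3 + w)) = -2/7 + (K*w + 6/(-3 + w)) = -2/7 + (6/(-3 + w) + K*w) = -2/7 + 6/(-3 + w) + K*w)
U(X, a) = 19/7 + 4*a (U(X, a) = (42 + (-3 + 5)*(-2 + 7*a*5))/(7*(-3 + 5)) - a = (⅐)*(42 + 2*(-2 + 35*a))/2 - a = (⅐)*(½)*(42 + (-4 + 70*a)) - a = (⅐)*(½)*(38 + 70*a) - a = (19/7 + 5*a) - a = 19/7 + 4*a)
(4*U(5, -3))*52 = (4*(19/7 + 4*(-3)))*52 = (4*(19/7 - 12))*52 = (4*(-65/7))*52 = -260/7*52 = -13520/7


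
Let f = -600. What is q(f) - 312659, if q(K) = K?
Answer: -313259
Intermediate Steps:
q(f) - 312659 = -600 - 312659 = -313259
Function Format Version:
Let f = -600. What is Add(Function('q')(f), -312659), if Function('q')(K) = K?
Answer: -313259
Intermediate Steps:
Add(Function('q')(f), -312659) = Add(-600, -312659) = -313259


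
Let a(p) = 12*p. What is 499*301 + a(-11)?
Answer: 150067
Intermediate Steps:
499*301 + a(-11) = 499*301 + 12*(-11) = 150199 - 132 = 150067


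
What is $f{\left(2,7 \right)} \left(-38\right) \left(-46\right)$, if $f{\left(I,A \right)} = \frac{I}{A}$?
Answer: $\frac{3496}{7} \approx 499.43$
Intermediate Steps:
$f{\left(2,7 \right)} \left(-38\right) \left(-46\right) = \frac{2}{7} \left(-38\right) \left(-46\right) = \left(- \frac{76}{7}\right) \left(-46\right) = \frac{3496}{7}$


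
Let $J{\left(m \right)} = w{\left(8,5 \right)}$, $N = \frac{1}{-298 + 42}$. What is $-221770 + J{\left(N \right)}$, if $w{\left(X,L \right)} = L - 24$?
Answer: $-221789$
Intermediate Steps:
$w{\left(X,L \right)} = -24 + L$
$N = - \frac{1}{256}$ ($N = \frac{1}{-256} = - \frac{1}{256} \approx -0.0039063$)
$J{\left(m \right)} = -19$ ($J{\left(m \right)} = -24 + 5 = -19$)
$-221770 + J{\left(N \right)} = -221770 - 19 = -221789$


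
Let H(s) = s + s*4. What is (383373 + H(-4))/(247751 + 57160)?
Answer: 383353/304911 ≈ 1.2573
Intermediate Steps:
H(s) = 5*s (H(s) = s + 4*s = 5*s)
(383373 + H(-4))/(247751 + 57160) = (383373 + 5*(-4))/(247751 + 57160) = (383373 - 20)/304911 = 383353*(1/304911) = 383353/304911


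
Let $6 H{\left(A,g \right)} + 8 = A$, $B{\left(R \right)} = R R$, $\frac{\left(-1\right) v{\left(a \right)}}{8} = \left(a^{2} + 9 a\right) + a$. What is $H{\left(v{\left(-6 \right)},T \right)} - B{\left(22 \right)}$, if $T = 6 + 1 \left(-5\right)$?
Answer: $- \frac{1360}{3} \approx -453.33$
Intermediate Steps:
$v{\left(a \right)} = - 80 a - 8 a^{2}$ ($v{\left(a \right)} = - 8 \left(\left(a^{2} + 9 a\right) + a\right) = - 8 \left(a^{2} + 10 a\right) = - 80 a - 8 a^{2}$)
$T = 1$ ($T = 6 - 5 = 1$)
$B{\left(R \right)} = R^{2}$
$H{\left(A,g \right)} = - \frac{4}{3} + \frac{A}{6}$
$H{\left(v{\left(-6 \right)},T \right)} - B{\left(22 \right)} = \left(- \frac{4}{3} + \frac{\left(-8\right) \left(-6\right) \left(10 - 6\right)}{6}\right) - 22^{2} = \left(- \frac{4}{3} + \frac{\left(-8\right) \left(-6\right) 4}{6}\right) - 484 = \left(- \frac{4}{3} + \frac{1}{6} \cdot 192\right) - 484 = \left(- \frac{4}{3} + 32\right) - 484 = \frac{92}{3} - 484 = - \frac{1360}{3}$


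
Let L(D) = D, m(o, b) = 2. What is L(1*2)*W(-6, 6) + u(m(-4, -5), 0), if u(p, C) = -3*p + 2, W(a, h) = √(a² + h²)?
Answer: -4 + 12*√2 ≈ 12.971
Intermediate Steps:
u(p, C) = 2 - 3*p
L(1*2)*W(-6, 6) + u(m(-4, -5), 0) = (1*2)*√((-6)² + 6²) + (2 - 3*2) = 2*√(36 + 36) + (2 - 6) = 2*√72 - 4 = 2*(6*√2) - 4 = 12*√2 - 4 = -4 + 12*√2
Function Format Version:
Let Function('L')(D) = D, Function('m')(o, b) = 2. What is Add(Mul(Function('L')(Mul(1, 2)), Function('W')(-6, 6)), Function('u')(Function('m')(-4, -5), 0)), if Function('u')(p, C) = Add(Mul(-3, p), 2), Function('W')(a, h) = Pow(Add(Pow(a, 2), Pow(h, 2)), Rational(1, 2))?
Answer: Add(-4, Mul(12, Pow(2, Rational(1, 2)))) ≈ 12.971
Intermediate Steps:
Function('u')(p, C) = Add(2, Mul(-3, p))
Add(Mul(Function('L')(Mul(1, 2)), Function('W')(-6, 6)), Function('u')(Function('m')(-4, -5), 0)) = Add(Mul(Mul(1, 2), Pow(Add(Pow(-6, 2), Pow(6, 2)), Rational(1, 2))), Add(2, Mul(-3, 2))) = Add(Mul(2, Pow(Add(36, 36), Rational(1, 2))), Add(2, -6)) = Add(Mul(2, Pow(72, Rational(1, 2))), -4) = Add(Mul(2, Mul(6, Pow(2, Rational(1, 2)))), -4) = Add(Mul(12, Pow(2, Rational(1, 2))), -4) = Add(-4, Mul(12, Pow(2, Rational(1, 2))))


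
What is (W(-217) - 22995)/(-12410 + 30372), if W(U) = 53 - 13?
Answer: -22955/17962 ≈ -1.2780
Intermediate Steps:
W(U) = 40
(W(-217) - 22995)/(-12410 + 30372) = (40 - 22995)/(-12410 + 30372) = -22955/17962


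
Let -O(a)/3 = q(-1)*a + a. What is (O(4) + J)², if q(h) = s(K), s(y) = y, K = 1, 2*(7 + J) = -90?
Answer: 5776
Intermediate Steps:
J = -52 (J = -7 + (½)*(-90) = -7 - 45 = -52)
q(h) = 1
O(a) = -6*a (O(a) = -3*(1*a + a) = -3*(a + a) = -6*a)
(O(4) + J)² = (-6*4 - 52)² = (-24 - 52)² = (-76)² = 5776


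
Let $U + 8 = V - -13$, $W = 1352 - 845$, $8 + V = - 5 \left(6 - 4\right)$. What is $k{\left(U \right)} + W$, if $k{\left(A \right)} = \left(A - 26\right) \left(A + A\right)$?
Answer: $1521$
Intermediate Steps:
$V = -18$ ($V = -8 - 5 \left(6 - 4\right) = -8 - 10 = -18$)
$W = 507$
$U = -13$ ($U = -8 - 5 = -13$)
$k{\left(A \right)} = 2 A \left(-26 + A\right)$ ($k{\left(A \right)} = \left(-26 + A\right) 2 A = 2 A \left(-26 + A\right)$)
$k{\left(U \right)} + W = 2 \left(-13\right) \left(-26 - 13\right) + 507 = 2 \left(-13\right) \left(-39\right) + 507 = 1014 + 507 = 1521$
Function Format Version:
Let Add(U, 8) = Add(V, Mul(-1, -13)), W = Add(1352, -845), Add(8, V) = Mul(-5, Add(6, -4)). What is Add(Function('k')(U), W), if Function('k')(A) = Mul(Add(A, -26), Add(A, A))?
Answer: 1521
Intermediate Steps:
V = -18 (V = Add(-8, Mul(-5, Add(6, -4))) = Add(-8, Mul(-5, 2)) = Add(-8, -10) = -18)
W = 507
U = -13 (U = Add(-8, Add(-18, Mul(-1, -13))) = Add(-8, Add(-18, 13)) = Add(-8, -5) = -13)
Function('k')(A) = Mul(2, A, Add(-26, A)) (Function('k')(A) = Mul(Add(-26, A), Mul(2, A)) = Mul(2, A, Add(-26, A)))
Add(Function('k')(U), W) = Add(Mul(2, -13, Add(-26, -13)), 507) = Add(Mul(2, -13, -39), 507) = Add(1014, 507) = 1521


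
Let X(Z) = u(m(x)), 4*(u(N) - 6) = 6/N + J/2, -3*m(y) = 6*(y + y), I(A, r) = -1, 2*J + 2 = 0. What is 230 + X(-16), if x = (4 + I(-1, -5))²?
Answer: 1415/6 ≈ 235.83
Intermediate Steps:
J = -1 (J = -1 + (½)*0 = -1 + 0 = -1)
x = 9 (x = (4 - 1)² = 3² = 9)
m(y) = -4*y (m(y) = -2*(y + y) = -2*2*y = -4*y)
u(N) = 47/8 + 3/(2*N) (u(N) = 6 + (6/N - 1/2)/4 = 6 + (6/N - 1*½)/4 = 6 + (6/N - ½)/4 = 6 + (-½ + 6/N)/4 = 6 + (-⅛ + 3/(2*N)) = 47/8 + 3/(2*N))
X(Z) = 35/6 (X(Z) = (12 + 47*(-4*9))/(8*((-4*9))) = (⅛)*(12 + 47*(-36))/(-36) = (⅛)*(-1/36)*(12 - 1692) = (⅛)*(-1/36)*(-1680) = 35/6)
230 + X(-16) = 230 + 35/6 = 1415/6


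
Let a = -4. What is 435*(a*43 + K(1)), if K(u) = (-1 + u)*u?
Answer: -74820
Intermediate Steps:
K(u) = u*(-1 + u)
435*(a*43 + K(1)) = 435*(-4*43 + 1*(-1 + 1)) = 435*(-172 + 1*0) = 435*(-172 + 0) = 435*(-172) = -74820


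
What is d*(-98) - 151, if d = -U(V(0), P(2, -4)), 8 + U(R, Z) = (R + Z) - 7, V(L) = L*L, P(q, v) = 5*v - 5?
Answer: -4071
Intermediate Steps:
P(q, v) = -5 + 5*v
V(L) = L**2
U(R, Z) = -15 + R + Z (U(R, Z) = -8 + ((R + Z) - 7) = -8 + (-7 + R + Z) = -15 + R + Z)
d = 40 (d = -(-15 + 0**2 + (-5 + 5*(-4))) = -(-15 + 0 + (-5 - 20)) = -(-15 + 0 - 25) = -1*(-40) = 40)
d*(-98) - 151 = 40*(-98) - 151 = -3920 - 151 = -4071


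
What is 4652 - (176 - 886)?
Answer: 5362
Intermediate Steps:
4652 - (176 - 886) = 4652 - 1*(-710) = 4652 + 710 = 5362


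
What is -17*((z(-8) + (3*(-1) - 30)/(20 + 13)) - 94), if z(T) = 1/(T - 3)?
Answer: 17782/11 ≈ 1616.5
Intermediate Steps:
z(T) = 1/(-3 + T)
-17*((z(-8) + (3*(-1) - 30)/(20 + 13)) - 94) = -17*((1/(-3 - 8) + (3*(-1) - 30)/(20 + 13)) - 94) = -17*((1/(-11) + (-3 - 30)/33) - 94) = -17*((-1/11 - 33*1/33) - 94) = -17*((-1/11 - 1) - 94) = -17*(-12/11 - 94) = -17*(-1046/11) = 17782/11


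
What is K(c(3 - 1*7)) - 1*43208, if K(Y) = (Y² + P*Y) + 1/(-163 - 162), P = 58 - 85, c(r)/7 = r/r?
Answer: -14088101/325 ≈ -43348.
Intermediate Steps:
c(r) = 7 (c(r) = 7*(r/r) = 7*1 = 7)
P = -27
K(Y) = -1/325 + Y² - 27*Y (K(Y) = (Y² - 27*Y) + 1/(-163 - 162) = (Y² - 27*Y) + 1/(-325) = (Y² - 27*Y) - 1/325 = -1/325 + Y² - 27*Y)
K(c(3 - 1*7)) - 1*43208 = (-1/325 + 7² - 27*7) - 1*43208 = (-1/325 + 49 - 189) - 43208 = -45501/325 - 43208 = -14088101/325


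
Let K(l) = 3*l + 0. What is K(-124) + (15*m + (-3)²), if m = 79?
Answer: 822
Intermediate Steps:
K(l) = 3*l
K(-124) + (15*m + (-3)²) = 3*(-124) + (15*79 + (-3)²) = -372 + (1185 + 9) = -372 + 1194 = 822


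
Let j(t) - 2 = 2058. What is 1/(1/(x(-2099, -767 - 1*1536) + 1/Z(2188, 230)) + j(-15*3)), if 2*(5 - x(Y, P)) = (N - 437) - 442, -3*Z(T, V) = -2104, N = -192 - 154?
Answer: 1299223/2676401484 ≈ 0.00048544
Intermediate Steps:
N = -346
Z(T, V) = 2104/3 (Z(T, V) = -⅓*(-2104) = 2104/3)
x(Y, P) = 1235/2 (x(Y, P) = 5 - ((-346 - 437) - 442)/2 = 5 - (-783 - 442)/2 = 5 - ½*(-1225) = 5 + 1225/2 = 1235/2)
j(t) = 2060 (j(t) = 2 + 2058 = 2060)
1/(1/(x(-2099, -767 - 1*1536) + 1/Z(2188, 230)) + j(-15*3)) = 1/(1/(1235/2 + 1/(2104/3)) + 2060) = 1/(1/(1235/2 + 3/2104) + 2060) = 1/(1/(1299223/2104) + 2060) = 1/(2104/1299223 + 2060) = 1/(2676401484/1299223) = 1299223/2676401484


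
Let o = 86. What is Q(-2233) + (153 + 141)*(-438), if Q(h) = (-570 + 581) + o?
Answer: -128675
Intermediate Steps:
Q(h) = 97 (Q(h) = (-570 + 581) + 86 = 11 + 86 = 97)
Q(-2233) + (153 + 141)*(-438) = 97 + (153 + 141)*(-438) = 97 + 294*(-438) = 97 - 128772 = -128675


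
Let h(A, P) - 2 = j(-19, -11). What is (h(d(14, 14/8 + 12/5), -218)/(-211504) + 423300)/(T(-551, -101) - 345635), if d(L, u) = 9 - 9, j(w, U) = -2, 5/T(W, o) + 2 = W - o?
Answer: -150064/122531 ≈ -1.2247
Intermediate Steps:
T(W, o) = 5/(-2 + W - o) (T(W, o) = 5/(-2 + (W - o)) = 5/(-2 + W - o))
d(L, u) = 0
h(A, P) = 0 (h(A, P) = 2 - 2 = 0)
(h(d(14, 14/8 + 12/5), -218)/(-211504) + 423300)/(T(-551, -101) - 345635) = (0/(-211504) + 423300)/(-5/(2 - 101 - 1*(-551)) - 345635) = (0*(-1/211504) + 423300)/(-5/(2 - 101 + 551) - 345635) = (0 + 423300)/(-5/452 - 345635) = 423300/(-5*1/452 - 345635) = 423300/(-5/452 - 345635) = 423300/(-156227025/452) = 423300*(-452/156227025) = -150064/122531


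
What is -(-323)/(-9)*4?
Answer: -1292/9 ≈ -143.56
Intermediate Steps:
-(-323)/(-9)*4 = -(-323)*(-1)/9*4 = -19*17/9*4 = -323/9*4 = -1292/9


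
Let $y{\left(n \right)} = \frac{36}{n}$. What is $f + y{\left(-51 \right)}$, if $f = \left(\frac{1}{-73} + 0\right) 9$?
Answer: $- \frac{1029}{1241} \approx -0.82917$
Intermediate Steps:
$f = - \frac{9}{73}$ ($f = \left(- \frac{1}{73} + 0\right) 9 = \left(- \frac{1}{73}\right) 9 = - \frac{9}{73} \approx -0.12329$)
$f + y{\left(-51 \right)} = - \frac{9}{73} + \frac{36}{-51} = - \frac{9}{73} + 36 \left(- \frac{1}{51}\right) = - \frac{9}{73} - \frac{12}{17} = - \frac{1029}{1241}$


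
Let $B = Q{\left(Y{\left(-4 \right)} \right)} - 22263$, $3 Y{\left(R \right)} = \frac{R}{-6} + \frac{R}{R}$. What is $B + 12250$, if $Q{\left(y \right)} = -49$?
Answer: $-10062$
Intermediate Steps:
$Y{\left(R \right)} = \frac{1}{3} - \frac{R}{18}$ ($Y{\left(R \right)} = \frac{\frac{R}{-6} + \frac{R}{R}}{3} = \frac{R \left(- \frac{1}{6}\right) + 1}{3} = \frac{- \frac{R}{6} + 1}{3} = \frac{1 - \frac{R}{6}}{3} = \frac{1}{3} - \frac{R}{18}$)
$B = -22312$ ($B = -49 - 22263 = -22312$)
$B + 12250 = -22312 + 12250 = -10062$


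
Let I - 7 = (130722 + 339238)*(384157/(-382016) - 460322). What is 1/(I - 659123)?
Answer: -47752/10330383977244437 ≈ -4.6225e-12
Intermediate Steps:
I = -10330352502802941/47752 (I = 7 + (130722 + 339238)*(384157/(-382016) - 460322) = 7 + 469960*(384157*(-1/382016) - 460322) = 7 + 469960*(-384157/382016 - 460322) = 7 + 469960*(-175850753309/382016) = 7 - 10330352503137205/47752 = -10330352502802941/47752 ≈ -2.1633e+11)
1/(I - 659123) = 1/(-10330352502802941/47752 - 659123) = 1/(-10330383977244437/47752) = -47752/10330383977244437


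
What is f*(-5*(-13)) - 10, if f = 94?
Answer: 6100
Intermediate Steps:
f*(-5*(-13)) - 10 = 94*(-5*(-13)) - 10 = 94*65 - 10 = 6110 - 10 = 6100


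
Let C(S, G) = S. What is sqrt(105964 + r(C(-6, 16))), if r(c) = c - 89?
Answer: sqrt(105869) ≈ 325.38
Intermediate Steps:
r(c) = -89 + c
sqrt(105964 + r(C(-6, 16))) = sqrt(105964 + (-89 - 6)) = sqrt(105964 - 95) = sqrt(105869)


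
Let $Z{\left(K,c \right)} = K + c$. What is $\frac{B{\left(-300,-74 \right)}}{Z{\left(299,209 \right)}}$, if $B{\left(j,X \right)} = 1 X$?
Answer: $- \frac{37}{254} \approx -0.14567$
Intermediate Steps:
$B{\left(j,X \right)} = X$
$\frac{B{\left(-300,-74 \right)}}{Z{\left(299,209 \right)}} = - \frac{74}{299 + 209} = - \frac{74}{508} = \left(-74\right) \frac{1}{508} = - \frac{37}{254}$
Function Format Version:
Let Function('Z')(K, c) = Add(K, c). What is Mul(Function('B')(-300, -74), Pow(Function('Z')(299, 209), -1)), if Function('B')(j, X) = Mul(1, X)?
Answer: Rational(-37, 254) ≈ -0.14567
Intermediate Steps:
Function('B')(j, X) = X
Mul(Function('B')(-300, -74), Pow(Function('Z')(299, 209), -1)) = Mul(-74, Pow(Add(299, 209), -1)) = Mul(-74, Pow(508, -1)) = Mul(-74, Rational(1, 508)) = Rational(-37, 254)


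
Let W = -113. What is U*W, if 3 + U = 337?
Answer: -37742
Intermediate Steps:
U = 334 (U = -3 + 337 = 334)
U*W = 334*(-113) = -37742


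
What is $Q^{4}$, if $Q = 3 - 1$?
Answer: $16$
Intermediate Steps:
$Q = 2$
$Q^{4} = 2^{4} = 16$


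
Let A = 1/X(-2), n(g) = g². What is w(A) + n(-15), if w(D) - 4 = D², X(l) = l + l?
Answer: 3665/16 ≈ 229.06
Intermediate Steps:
X(l) = 2*l
A = -¼ (A = 1/(2*(-2)) = 1/(-4) = -¼ ≈ -0.25000)
w(D) = 4 + D²
w(A) + n(-15) = (4 + (-¼)²) + (-15)² = (4 + 1/16) + 225 = 65/16 + 225 = 3665/16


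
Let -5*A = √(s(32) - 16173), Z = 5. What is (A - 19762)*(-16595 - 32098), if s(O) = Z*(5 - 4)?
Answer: 962271066 + 97386*I*√4042/5 ≈ 9.6227e+8 + 1.2383e+6*I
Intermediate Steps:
s(O) = 5 (s(O) = 5*(5 - 4) = 5*1 = 5)
A = -2*I*√4042/5 (A = -√(5 - 16173)/5 = -2*I*√4042/5 ≈ -25.431*I)
(A - 19762)*(-16595 - 32098) = (-2*I*√4042/5 - 19762)*(-16595 - 32098) = (-19762 - 2*I*√4042/5)*(-48693) = 962271066 + 97386*I*√4042/5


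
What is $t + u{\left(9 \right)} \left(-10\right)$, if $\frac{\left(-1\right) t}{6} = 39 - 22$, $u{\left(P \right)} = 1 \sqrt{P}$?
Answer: $-132$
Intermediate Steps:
$u{\left(P \right)} = \sqrt{P}$
$t = -102$ ($t = - 6 \left(39 - 22\right) = \left(-6\right) 17 = -102$)
$t + u{\left(9 \right)} \left(-10\right) = -102 + \sqrt{9} \left(-10\right) = -102 + 3 \left(-10\right) = -102 - 30 = -132$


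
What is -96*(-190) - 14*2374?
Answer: -14996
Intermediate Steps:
-96*(-190) - 14*2374 = 18240 - 33236 = -14996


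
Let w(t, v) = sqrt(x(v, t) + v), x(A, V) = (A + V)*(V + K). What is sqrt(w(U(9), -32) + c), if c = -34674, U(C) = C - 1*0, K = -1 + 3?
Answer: sqrt(-34674 + I*sqrt(285)) ≈ 0.0453 + 186.21*I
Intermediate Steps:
K = 2
U(C) = C (U(C) = C + 0 = C)
x(A, V) = (2 + V)*(A + V) (x(A, V) = (A + V)*(V + 2) = (A + V)*(2 + V) = (2 + V)*(A + V))
w(t, v) = sqrt(t**2 + 2*t + 3*v + t*v) (w(t, v) = sqrt((t**2 + 2*v + 2*t + v*t) + v) = sqrt((t**2 + 2*v + 2*t + t*v) + v) = sqrt((t**2 + 2*t + 2*v + t*v) + v) = sqrt(t**2 + 2*t + 3*v + t*v))
sqrt(w(U(9), -32) + c) = sqrt(sqrt(9**2 + 2*9 + 3*(-32) + 9*(-32)) - 34674) = sqrt(sqrt(81 + 18 - 96 - 288) - 34674) = sqrt(sqrt(-285) - 34674) = sqrt(I*sqrt(285) - 34674) = sqrt(-34674 + I*sqrt(285))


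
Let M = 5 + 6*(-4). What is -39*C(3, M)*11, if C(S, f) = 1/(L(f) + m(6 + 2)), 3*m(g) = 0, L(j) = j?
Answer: 429/19 ≈ 22.579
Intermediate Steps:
m(g) = 0 (m(g) = (⅓)*0 = 0)
M = -19 (M = 5 - 24 = -19)
C(S, f) = 1/f (C(S, f) = 1/(f + 0) = 1/f)
-39*C(3, M)*11 = -39/(-19)*11 = -39*(-1/19)*11 = (39/19)*11 = 429/19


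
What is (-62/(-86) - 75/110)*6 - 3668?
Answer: -1734853/473 ≈ -3667.8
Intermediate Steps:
(-62/(-86) - 75/110)*6 - 3668 = (-62*(-1/86) - 75*1/110)*6 - 3668 = (31/43 - 15/22)*6 - 3668 = (37/946)*6 - 3668 = 111/473 - 3668 = -1734853/473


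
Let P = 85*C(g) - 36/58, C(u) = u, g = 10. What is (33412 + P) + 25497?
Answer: 1732993/29 ≈ 59758.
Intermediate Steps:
P = 24632/29 (P = 85*10 - 36/58 = 850 - 36*1/58 = 850 - 18/29 = 24632/29 ≈ 849.38)
(33412 + P) + 25497 = (33412 + 24632/29) + 25497 = 993580/29 + 25497 = 1732993/29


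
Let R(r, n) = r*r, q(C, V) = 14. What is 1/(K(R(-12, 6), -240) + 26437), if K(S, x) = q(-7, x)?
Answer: 1/26451 ≈ 3.7806e-5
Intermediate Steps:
R(r, n) = r²
K(S, x) = 14
1/(K(R(-12, 6), -240) + 26437) = 1/(14 + 26437) = 1/26451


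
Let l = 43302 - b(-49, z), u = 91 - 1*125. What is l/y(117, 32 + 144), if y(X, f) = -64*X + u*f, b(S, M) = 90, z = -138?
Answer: -10803/3368 ≈ -3.2075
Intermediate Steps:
u = -34 (u = 91 - 125 = -34)
y(X, f) = -64*X - 34*f
l = 43212 (l = 43302 - 1*90 = 43302 - 90 = 43212)
l/y(117, 32 + 144) = 43212/(-64*117 - 34*(32 + 144)) = 43212/(-7488 - 34*176) = 43212/(-7488 - 5984) = 43212/(-13472) = 43212*(-1/13472) = -10803/3368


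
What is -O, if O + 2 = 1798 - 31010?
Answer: 29214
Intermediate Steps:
O = -29214 (O = -2 + (1798 - 31010) = -2 - 29212 = -29214)
-O = -1*(-29214) = 29214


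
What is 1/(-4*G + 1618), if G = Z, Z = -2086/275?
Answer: 275/453294 ≈ 0.00060667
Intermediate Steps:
Z = -2086/275 (Z = -2086*1/275 = -2086/275 ≈ -7.5855)
G = -2086/275 ≈ -7.5855
1/(-4*G + 1618) = 1/(-4*(-2086/275) + 1618) = 1/(8344/275 + 1618) = 1/(453294/275) = 275/453294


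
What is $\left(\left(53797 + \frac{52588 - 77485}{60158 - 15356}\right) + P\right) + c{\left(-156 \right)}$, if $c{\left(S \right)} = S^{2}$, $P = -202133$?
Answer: $- \frac{1851824299}{14934} \approx -1.24 \cdot 10^{5}$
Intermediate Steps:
$\left(\left(53797 + \frac{52588 - 77485}{60158 - 15356}\right) + P\right) + c{\left(-156 \right)} = \left(\left(53797 + \frac{52588 - 77485}{60158 - 15356}\right) - 202133\right) + \left(-156\right)^{2} = \left(\left(53797 - \frac{24897}{44802}\right) - 202133\right) + 24336 = \left(\left(53797 - \frac{8299}{14934}\right) - 202133\right) + 24336 = \left(\frac{803396099}{14934} - 202133\right) + 24336 = - \frac{2215258123}{14934} + 24336 = - \frac{1851824299}{14934}$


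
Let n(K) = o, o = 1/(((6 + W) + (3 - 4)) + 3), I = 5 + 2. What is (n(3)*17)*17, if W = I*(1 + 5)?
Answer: 289/50 ≈ 5.7800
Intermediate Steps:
I = 7
W = 42 (W = 7*(1 + 5) = 7*6 = 42)
o = 1/50 (o = 1/(((6 + 42) + (3 - 4)) + 3) = 1/((48 - 1) + 3) = 1/(47 + 3) = 1/50 ≈ 0.020000)
n(K) = 1/50
(n(3)*17)*17 = ((1/50)*17)*17 = (17/50)*17 = 289/50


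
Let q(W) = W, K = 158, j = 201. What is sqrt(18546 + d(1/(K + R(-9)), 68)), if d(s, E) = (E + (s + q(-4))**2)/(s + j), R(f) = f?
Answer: sqrt(14773595933382486)/892510 ≈ 136.19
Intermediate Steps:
d(s, E) = (E + (-4 + s)**2)/(201 + s) (d(s, E) = (E + (s - 4)**2)/(s + 201) = (E + (-4 + s)**2)/(201 + s))
sqrt(18546 + d(1/(K + R(-9)), 68)) = sqrt(18546 + (68 + (-4 + 1/(158 - 9))**2)/(201 + 1/(158 - 9))) = sqrt(18546 + (68 + (-4 + 1/149)**2)/(201 + 1/149)) = sqrt(18546 + (68 + (-595/149)**2)/(29950/149)) = sqrt(18546 + 149*(68 + 354025/22201)/29950) = sqrt(18546 + (149/29950)*(1863693/22201)) = sqrt(18546 + 1863693/4462550) = sqrt(82764315993/4462550) = sqrt(14773595933382486)/892510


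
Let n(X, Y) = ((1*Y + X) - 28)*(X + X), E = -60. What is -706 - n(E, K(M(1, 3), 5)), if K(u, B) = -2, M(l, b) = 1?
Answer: -11506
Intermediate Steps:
n(X, Y) = 2*X*(-28 + X + Y) (n(X, Y) = ((Y + X) - 28)*(2*X) = ((X + Y) - 28)*(2*X) = (-28 + X + Y)*(2*X) = 2*X*(-28 + X + Y))
-706 - n(E, K(M(1, 3), 5)) = -706 - 2*(-60)*(-28 - 60 - 2) = -706 - 2*(-60)*(-90) = -706 - 1*10800 = -706 - 10800 = -11506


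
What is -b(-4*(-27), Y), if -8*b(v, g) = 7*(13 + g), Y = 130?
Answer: 1001/8 ≈ 125.13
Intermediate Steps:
b(v, g) = -91/8 - 7*g/8 (b(v, g) = -7*(13 + g)/8 = -(91 + 7*g)/8 = -91/8 - 7*g/8)
-b(-4*(-27), Y) = -(-91/8 - 7/8*130) = -(-91/8 - 455/4) = -1*(-1001/8) = 1001/8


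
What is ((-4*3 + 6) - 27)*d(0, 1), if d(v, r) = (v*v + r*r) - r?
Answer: 0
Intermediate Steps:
d(v, r) = r**2 + v**2 - r (d(v, r) = (v**2 + r**2) - r = (r**2 + v**2) - r = r**2 + v**2 - r)
((-4*3 + 6) - 27)*d(0, 1) = ((-4*3 + 6) - 27)*(1**2 + 0**2 - 1*1) = ((-12 + 6) - 27)*(1 + 0 - 1) = (-6 - 27)*0 = -33*0 = 0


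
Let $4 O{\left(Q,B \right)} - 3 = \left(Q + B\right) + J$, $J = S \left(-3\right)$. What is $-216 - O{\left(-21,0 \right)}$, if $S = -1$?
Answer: $- \frac{849}{4} \approx -212.25$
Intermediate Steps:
$J = 3$ ($J = \left(-1\right) \left(-3\right) = 3$)
$O{\left(Q,B \right)} = \frac{3}{2} + \frac{B}{4} + \frac{Q}{4}$ ($O{\left(Q,B \right)} = \frac{3}{4} + \frac{\left(Q + B\right) + 3}{4} = \frac{3}{4} + \frac{\left(B + Q\right) + 3}{4} = \frac{3}{4} + \frac{3 + B + Q}{4} = \frac{3}{4} + \left(\frac{3}{4} + \frac{B}{4} + \frac{Q}{4}\right) = \frac{3}{2} + \frac{B}{4} + \frac{Q}{4}$)
$-216 - O{\left(-21,0 \right)} = -216 - \left(\frac{3}{2} + \frac{1}{4} \cdot 0 + \frac{1}{4} \left(-21\right)\right) = -216 - \left(\frac{3}{2} + 0 - \frac{21}{4}\right) = -216 - - \frac{15}{4} = -216 + \frac{15}{4} = - \frac{849}{4}$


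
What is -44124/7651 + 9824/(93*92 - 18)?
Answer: -150783644/32662119 ≈ -4.6165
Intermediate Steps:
-44124/7651 + 9824/(93*92 - 18) = -44124*1/7651 + 9824/(8556 - 18) = -44124/7651 + 9824/8538 = -44124/7651 + 9824*(1/8538) = -44124/7651 + 4912/4269 = -150783644/32662119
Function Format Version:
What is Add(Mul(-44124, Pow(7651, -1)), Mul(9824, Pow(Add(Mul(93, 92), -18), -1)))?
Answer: Rational(-150783644, 32662119) ≈ -4.6165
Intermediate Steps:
Add(Mul(-44124, Pow(7651, -1)), Mul(9824, Pow(Add(Mul(93, 92), -18), -1))) = Add(Mul(-44124, Rational(1, 7651)), Mul(9824, Pow(Add(8556, -18), -1))) = Add(Rational(-44124, 7651), Mul(9824, Pow(8538, -1))) = Add(Rational(-44124, 7651), Mul(9824, Rational(1, 8538))) = Add(Rational(-44124, 7651), Rational(4912, 4269)) = Rational(-150783644, 32662119)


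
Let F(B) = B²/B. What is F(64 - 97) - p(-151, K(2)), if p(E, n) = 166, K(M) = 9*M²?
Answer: -199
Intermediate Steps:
F(B) = B
F(64 - 97) - p(-151, K(2)) = (64 - 97) - 1*166 = -33 - 166 = -199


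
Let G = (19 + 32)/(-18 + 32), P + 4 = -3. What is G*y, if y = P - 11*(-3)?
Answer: 663/7 ≈ 94.714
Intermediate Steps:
P = -7 (P = -4 - 3 = -7)
y = 26 (y = -7 - 11*(-3) = -7 + 33 = 26)
G = 51/14 ≈ 3.6429
G*y = (51/14)*26 = 663/7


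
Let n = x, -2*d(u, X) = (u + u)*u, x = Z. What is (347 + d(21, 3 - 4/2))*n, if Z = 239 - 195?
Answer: -4136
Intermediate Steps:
Z = 44
x = 44
d(u, X) = -u² (d(u, X) = -(u + u)*u/2 = -2*u*u/2 = -u²)
n = 44
(347 + d(21, 3 - 4/2))*n = (347 - 1*21²)*44 = (347 - 1*441)*44 = (347 - 441)*44 = -94*44 = -4136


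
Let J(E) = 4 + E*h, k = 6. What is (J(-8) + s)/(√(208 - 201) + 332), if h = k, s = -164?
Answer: -69056/110217 + 208*√7/110217 ≈ -0.62155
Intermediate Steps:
h = 6
J(E) = 4 + 6*E (J(E) = 4 + E*6 = 4 + 6*E)
(J(-8) + s)/(√(208 - 201) + 332) = ((4 + 6*(-8)) - 164)/(√(208 - 201) + 332) = ((4 - 48) - 164)/(√7 + 332) = (-44 - 164)/(332 + √7) = -208/(332 + √7)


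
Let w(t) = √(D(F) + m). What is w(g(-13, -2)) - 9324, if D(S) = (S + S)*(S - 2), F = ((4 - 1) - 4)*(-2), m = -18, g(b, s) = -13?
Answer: -9324 + 3*I*√2 ≈ -9324.0 + 4.2426*I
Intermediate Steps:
F = 2 (F = (3 - 4)*(-2) = -1*(-2) = 2)
D(S) = 2*S*(-2 + S) (D(S) = (2*S)*(-2 + S) = 2*S*(-2 + S))
w(t) = 3*I*√2 (w(t) = √(2*2*(-2 + 2) - 18) = √(2*2*0 - 18) = √(0 - 18) = √(-18) = 3*I*√2)
w(g(-13, -2)) - 9324 = 3*I*√2 - 9324 = -9324 + 3*I*√2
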